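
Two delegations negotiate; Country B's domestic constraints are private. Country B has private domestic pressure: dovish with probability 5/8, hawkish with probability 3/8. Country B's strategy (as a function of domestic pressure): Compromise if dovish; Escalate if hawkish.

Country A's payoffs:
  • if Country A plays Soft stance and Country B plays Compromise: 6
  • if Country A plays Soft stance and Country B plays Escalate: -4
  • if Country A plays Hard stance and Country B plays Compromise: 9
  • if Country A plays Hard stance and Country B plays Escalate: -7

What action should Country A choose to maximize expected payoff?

E[Soft stance] = 5/8·(6) + 3/8·(-4) = 9/4
E[Hard stance] = 5/8·(9) + 3/8·(-7) = 3
Best response: Hard stance (3 is the largest).

Hard stance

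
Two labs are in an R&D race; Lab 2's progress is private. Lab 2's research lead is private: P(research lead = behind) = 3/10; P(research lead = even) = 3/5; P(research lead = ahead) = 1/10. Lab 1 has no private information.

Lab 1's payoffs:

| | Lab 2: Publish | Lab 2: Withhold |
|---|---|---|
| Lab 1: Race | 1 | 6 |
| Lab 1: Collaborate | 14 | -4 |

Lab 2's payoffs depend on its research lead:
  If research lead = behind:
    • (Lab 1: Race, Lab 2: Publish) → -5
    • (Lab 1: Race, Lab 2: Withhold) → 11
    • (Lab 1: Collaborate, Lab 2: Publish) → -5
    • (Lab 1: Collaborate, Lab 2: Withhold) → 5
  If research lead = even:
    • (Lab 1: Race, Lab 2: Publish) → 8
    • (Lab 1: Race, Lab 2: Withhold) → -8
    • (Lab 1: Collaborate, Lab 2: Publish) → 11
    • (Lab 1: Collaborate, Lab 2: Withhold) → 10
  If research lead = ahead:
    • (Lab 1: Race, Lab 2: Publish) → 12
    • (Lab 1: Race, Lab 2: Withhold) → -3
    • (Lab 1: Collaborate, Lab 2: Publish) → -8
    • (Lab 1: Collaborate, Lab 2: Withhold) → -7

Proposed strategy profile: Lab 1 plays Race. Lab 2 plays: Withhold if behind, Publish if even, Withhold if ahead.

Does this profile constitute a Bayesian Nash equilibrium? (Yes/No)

Lab 1 plays Race: E[Race] = 3/10·(6) + 3/5·(1) + 1/10·(6) = 3; E[Collaborate] = 34/5. Not best-responding. ✗
Lab 2 (research lead behind), facing Race: Publish gives -5, Withhold gives 11. Proposed Withhold is best. ✓
Lab 2 (research lead even), facing Race: Publish gives 8, Withhold gives -8. Proposed Publish is best. ✓
Lab 2 (research lead ahead), facing Race: Publish gives 12, Withhold gives -3. Proposed Withhold is not best — profitable deviation exists. ✗

No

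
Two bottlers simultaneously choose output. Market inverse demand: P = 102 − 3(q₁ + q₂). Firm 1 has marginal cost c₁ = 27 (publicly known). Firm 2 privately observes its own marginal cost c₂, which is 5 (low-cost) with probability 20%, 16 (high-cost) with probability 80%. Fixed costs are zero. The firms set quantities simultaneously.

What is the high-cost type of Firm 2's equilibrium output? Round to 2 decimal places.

Firm 2 with cost c maximizes (102 − 3(q₁+q₂) − c)·q₂, giving q₂(c) = (102 − c − 3q₁)/6.
E[c₂] = 0.2·5 + 0.8·16 = 13.8
Firm 1's FOC against E[q₂] yields q₁ = (102 − 2·27 + E[c₂])/9 = (102 − 54 + 13.8)/9 = 6.86667.
q₂(high-cost) = (102 − 16 − 3·6.86667)/6 = 10.9.

10.90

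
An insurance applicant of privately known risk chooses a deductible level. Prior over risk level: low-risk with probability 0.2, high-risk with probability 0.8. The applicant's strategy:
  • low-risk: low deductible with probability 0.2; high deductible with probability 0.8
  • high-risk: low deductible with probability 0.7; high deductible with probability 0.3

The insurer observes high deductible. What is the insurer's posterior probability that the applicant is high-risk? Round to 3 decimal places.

0.600

Apply Bayes' rule using the sender's strategy as the likelihood.
P(high deductible) = 0.2·0.8 + 0.8·0.3 = 0.4
P(high-risk | high deductible) = (0.8·0.3) / 0.4 = 0.24 / 0.4 = 0.6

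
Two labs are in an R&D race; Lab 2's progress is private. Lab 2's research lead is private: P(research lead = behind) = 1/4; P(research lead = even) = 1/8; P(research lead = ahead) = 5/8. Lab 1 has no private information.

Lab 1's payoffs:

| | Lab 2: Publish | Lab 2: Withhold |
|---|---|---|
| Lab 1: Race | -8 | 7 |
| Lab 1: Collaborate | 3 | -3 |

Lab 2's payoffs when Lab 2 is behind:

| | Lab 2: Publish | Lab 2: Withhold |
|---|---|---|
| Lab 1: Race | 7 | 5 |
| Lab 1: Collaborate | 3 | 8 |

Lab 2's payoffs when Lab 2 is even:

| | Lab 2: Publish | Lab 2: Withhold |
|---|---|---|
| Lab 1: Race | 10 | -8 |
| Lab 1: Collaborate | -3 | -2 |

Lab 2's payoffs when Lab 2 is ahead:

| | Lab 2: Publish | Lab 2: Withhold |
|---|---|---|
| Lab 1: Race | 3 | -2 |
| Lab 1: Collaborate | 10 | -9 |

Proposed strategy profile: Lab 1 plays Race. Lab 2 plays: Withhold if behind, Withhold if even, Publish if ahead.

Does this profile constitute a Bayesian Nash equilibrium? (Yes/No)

A profile is a BNE iff every type of every player is best-responding given beliefs about the other side.
Lab 1 plays Race: E[Race] = 1/4·(7) + 1/8·(7) + 5/8·(-8) = -19/8; E[Collaborate] = 3/4. Not best-responding. ✗
Lab 2 (research lead behind), facing Race: Publish gives 7, Withhold gives 5. Proposed Withhold is not best — profitable deviation exists. ✗
Lab 2 (research lead even), facing Race: Publish gives 10, Withhold gives -8. Proposed Withhold is not best — profitable deviation exists. ✗
Lab 2 (research lead ahead), facing Race: Publish gives 3, Withhold gives -2. Proposed Publish is best. ✓

No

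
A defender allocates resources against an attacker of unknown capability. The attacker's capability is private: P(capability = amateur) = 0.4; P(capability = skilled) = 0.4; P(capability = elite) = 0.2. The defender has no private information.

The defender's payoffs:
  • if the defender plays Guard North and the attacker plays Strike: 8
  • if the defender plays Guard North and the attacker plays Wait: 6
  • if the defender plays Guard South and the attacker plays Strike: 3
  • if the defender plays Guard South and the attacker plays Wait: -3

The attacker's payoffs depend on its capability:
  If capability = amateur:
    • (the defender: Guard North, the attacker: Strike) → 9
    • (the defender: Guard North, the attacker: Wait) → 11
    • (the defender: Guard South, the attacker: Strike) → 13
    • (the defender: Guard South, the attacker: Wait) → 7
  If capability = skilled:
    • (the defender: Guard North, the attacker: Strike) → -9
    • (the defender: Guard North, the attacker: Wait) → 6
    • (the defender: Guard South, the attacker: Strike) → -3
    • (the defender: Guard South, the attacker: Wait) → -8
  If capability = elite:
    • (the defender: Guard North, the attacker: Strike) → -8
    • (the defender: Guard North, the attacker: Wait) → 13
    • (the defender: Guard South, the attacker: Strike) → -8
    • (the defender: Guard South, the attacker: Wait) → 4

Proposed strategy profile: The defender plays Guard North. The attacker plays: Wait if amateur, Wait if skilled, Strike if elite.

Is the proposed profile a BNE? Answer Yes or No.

The defender plays Guard North: E[Guard North] = 0.4·(6) + 0.4·(6) + 0.2·(8) = 6.4; E[Guard South] = -1.8. Best-responding. ✓
The attacker (capability amateur), facing Guard North: Strike gives 9, Wait gives 11. Proposed Wait is best. ✓
The attacker (capability skilled), facing Guard North: Strike gives -9, Wait gives 6. Proposed Wait is best. ✓
The attacker (capability elite), facing Guard North: Strike gives -8, Wait gives 13. Proposed Strike is not best — profitable deviation exists. ✗

No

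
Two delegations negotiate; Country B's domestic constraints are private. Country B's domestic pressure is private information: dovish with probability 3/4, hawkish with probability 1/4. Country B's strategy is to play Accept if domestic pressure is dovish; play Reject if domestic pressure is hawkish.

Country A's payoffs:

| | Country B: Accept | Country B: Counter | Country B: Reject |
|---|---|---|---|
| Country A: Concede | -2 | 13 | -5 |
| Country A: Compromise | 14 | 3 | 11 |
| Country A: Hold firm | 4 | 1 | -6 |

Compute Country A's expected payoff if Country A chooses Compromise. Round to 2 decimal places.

E[Compromise] = 3/4·14 + 1/4·11 = 21/2 + 11/4 = 53/4

13.25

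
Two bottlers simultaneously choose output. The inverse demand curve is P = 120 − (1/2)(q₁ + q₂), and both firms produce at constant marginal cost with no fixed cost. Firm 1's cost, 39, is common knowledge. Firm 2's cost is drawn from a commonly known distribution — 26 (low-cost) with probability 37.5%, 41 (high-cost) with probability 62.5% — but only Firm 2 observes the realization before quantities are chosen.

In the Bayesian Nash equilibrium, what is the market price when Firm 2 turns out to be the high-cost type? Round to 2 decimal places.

67.60

Firm 2 with cost c maximizes (120 − (1/2)(q₁+q₂) − c)·q₂, giving q₂(c) = (120 − c − (1/2)q₁).
E[c₂] = 0.375·26 + 0.625·41 = 35.375
Firm 1's FOC against E[q₂] yields q₁ = (120 − 2·39 + E[c₂])/(3/2) = (120 − 78 + 35.375)/(3/2) = 51.5833.
q₂(high-cost) = 53.2083, so P = 120 − (1/2)·(51.5833 + 53.2083) = 67.6042.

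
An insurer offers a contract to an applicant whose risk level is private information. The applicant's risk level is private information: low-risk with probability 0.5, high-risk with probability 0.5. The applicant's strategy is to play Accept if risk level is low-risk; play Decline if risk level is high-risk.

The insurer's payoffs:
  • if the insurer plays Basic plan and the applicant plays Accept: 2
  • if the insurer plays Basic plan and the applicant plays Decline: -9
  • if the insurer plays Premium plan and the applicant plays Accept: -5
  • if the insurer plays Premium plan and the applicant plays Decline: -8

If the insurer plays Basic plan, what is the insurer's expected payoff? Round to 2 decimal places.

E[Basic plan] = 0.5·2 + 0.5·(-9) = 1 + (-4.5) = -3.5

-3.50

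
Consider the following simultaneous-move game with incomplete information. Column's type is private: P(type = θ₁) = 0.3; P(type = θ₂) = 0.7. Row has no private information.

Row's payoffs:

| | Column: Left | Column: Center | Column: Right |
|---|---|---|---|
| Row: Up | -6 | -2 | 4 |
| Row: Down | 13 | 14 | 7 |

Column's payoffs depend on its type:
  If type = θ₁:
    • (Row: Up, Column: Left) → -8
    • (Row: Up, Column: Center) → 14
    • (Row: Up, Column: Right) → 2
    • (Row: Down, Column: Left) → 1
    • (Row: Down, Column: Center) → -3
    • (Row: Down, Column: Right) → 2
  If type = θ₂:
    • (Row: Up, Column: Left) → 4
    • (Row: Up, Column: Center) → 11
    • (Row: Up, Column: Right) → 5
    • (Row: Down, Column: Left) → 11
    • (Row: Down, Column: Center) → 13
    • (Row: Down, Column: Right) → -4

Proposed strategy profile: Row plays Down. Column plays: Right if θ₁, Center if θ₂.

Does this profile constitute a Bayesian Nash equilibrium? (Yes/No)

Yes

Row plays Down: E[Down] = 0.3·(7) + 0.7·(14) = 11.9; E[Up] = -0.2. Best-responding. ✓
Column (type θ₁), facing Down: Left gives 1, Center gives -3, Right gives 2. Proposed Right is best. ✓
Column (type θ₂), facing Down: Left gives 11, Center gives 13, Right gives -4. Proposed Center is best. ✓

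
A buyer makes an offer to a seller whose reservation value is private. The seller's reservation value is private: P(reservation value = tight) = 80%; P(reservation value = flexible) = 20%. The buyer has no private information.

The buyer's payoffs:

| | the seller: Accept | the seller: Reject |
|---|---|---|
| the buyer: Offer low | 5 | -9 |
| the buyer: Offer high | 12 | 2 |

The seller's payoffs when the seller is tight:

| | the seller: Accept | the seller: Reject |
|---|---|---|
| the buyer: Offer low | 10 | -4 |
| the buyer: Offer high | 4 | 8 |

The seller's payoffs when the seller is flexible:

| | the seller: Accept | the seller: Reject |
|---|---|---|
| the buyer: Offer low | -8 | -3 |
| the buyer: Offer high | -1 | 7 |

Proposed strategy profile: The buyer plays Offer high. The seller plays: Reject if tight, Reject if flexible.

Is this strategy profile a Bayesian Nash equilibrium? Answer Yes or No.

Yes

The buyer plays Offer high: E[Offer high] = 0.8·(2) + 0.2·(2) = 2; E[Offer low] = -9. Best-responding. ✓
The seller (reservation value tight), facing Offer high: Accept gives 4, Reject gives 8. Proposed Reject is best. ✓
The seller (reservation value flexible), facing Offer high: Accept gives -1, Reject gives 7. Proposed Reject is best. ✓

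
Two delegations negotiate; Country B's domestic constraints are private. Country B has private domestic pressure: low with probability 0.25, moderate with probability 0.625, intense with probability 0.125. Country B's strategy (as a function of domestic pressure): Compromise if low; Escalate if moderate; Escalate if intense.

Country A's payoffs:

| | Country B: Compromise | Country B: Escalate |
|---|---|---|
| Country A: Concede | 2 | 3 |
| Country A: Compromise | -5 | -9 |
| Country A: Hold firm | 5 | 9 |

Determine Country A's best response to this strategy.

Hold firm

E[Concede] = 0.25·(2) + 0.625·(3) + 0.125·(3) = 2.75
E[Compromise] = 0.25·(-5) + 0.625·(-9) + 0.125·(-9) = -8
E[Hold firm] = 0.25·(5) + 0.625·(9) + 0.125·(9) = 8
Best response: Hold firm (8 is the largest).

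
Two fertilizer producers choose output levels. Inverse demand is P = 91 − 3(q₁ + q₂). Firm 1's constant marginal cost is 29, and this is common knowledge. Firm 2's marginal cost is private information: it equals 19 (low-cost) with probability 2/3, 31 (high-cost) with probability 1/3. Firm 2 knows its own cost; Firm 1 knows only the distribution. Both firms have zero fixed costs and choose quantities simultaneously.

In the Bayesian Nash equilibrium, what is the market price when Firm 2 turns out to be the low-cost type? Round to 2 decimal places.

Type-c best response for Firm 2: q₂(c) = (91 − c)/6 − q₁/2.
Firm 1 maximizes expected profit; its first-order condition is 91 − 6q₁ − 3E[q₂] − 29 = 0.
Substituting E[q₂] and solving: E[c₂] = 23, so q₁ = (91 − 2·29 + 23)/9 = 6.22222.
q₂(low-cost) = 8.88889, so P = 91 − 3·(6.22222 + 8.88889) = 45.6667.

45.67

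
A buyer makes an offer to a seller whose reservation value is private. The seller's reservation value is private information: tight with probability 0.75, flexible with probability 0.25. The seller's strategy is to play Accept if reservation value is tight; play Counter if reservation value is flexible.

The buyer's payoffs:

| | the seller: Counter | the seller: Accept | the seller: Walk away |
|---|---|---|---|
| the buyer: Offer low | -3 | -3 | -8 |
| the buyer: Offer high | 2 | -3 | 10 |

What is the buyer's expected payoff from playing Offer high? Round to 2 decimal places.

E[Offer high] = 0.75·(-3) + 0.25·2 = (-2.25) + 0.5 = -1.75

-1.75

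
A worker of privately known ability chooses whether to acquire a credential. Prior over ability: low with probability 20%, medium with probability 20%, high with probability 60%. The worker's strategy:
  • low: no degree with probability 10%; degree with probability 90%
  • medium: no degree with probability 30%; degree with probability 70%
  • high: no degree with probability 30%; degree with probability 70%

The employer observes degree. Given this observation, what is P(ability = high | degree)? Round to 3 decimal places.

Apply Bayes' rule using the sender's strategy as the likelihood.
P(degree) = 0.2·0.9 + 0.2·0.7 + 0.6·0.7 = 0.74
P(high | degree) = (0.6·0.7) / 0.74 = 0.42 / 0.74 = 0.567568

0.568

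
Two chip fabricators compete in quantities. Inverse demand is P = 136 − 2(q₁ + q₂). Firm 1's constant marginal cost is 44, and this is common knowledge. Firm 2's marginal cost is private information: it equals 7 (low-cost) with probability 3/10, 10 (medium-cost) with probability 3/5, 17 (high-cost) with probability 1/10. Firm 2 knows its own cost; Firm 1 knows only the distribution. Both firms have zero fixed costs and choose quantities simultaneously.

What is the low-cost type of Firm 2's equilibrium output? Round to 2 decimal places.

27.43

Type-c best response for Firm 2: q₂(c) = (136 − c)/4 − q₁/2.
Firm 1 maximizes expected profit; its first-order condition is 136 − 4q₁ − 2E[q₂] − 44 = 0.
Substituting E[q₂] and solving: E[c₂] = 9.8, so q₁ = (136 − 2·44 + 9.8)/6 = 9.63333.
q₂(low-cost) = (136 − 7 − 2·9.63333)/4 = 27.4333.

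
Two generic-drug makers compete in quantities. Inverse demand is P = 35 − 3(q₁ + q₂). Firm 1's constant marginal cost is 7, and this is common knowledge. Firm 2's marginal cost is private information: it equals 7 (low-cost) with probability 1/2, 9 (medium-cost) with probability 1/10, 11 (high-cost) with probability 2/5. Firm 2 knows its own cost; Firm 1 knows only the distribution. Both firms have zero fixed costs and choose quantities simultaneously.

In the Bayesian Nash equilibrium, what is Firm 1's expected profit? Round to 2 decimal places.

Type-c best response for Firm 2: q₂(c) = (35 − c)/6 − q₁/2.
Firm 1 maximizes expected profit; its first-order condition is 35 − 6q₁ − 3E[q₂] − 7 = 0.
Substituting E[q₂] and solving: E[c₂] = 8.8, so q₁ = (35 − 2·7 + 8.8)/9 = 3.31111.
E[P] = 35 − 3·(q₁ + E[q₂]) = 16.9333; Firm 1's expected profit = (E[P] − 7)·q₁ = (16.9333 − 7)·3.31111 = 32.8904.

32.89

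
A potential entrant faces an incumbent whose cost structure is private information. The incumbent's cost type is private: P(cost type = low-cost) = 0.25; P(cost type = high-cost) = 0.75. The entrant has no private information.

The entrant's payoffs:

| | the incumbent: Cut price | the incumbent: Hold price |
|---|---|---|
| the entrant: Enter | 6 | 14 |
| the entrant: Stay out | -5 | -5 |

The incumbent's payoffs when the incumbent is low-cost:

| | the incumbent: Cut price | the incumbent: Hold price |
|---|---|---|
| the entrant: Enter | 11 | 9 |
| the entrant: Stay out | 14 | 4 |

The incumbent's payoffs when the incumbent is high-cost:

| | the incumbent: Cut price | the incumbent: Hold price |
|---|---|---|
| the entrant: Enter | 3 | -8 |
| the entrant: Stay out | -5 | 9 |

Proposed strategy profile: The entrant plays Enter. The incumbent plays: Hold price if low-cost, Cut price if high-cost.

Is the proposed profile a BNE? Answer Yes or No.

A profile is a BNE iff every type of every player is best-responding given beliefs about the other side.
The entrant plays Enter: E[Enter] = 0.25·(14) + 0.75·(6) = 8; E[Stay out] = -5. Best-responding. ✓
The incumbent (cost type low-cost), facing Enter: Cut price gives 11, Hold price gives 9. Proposed Hold price is not best — profitable deviation exists. ✗
The incumbent (cost type high-cost), facing Enter: Cut price gives 3, Hold price gives -8. Proposed Cut price is best. ✓

No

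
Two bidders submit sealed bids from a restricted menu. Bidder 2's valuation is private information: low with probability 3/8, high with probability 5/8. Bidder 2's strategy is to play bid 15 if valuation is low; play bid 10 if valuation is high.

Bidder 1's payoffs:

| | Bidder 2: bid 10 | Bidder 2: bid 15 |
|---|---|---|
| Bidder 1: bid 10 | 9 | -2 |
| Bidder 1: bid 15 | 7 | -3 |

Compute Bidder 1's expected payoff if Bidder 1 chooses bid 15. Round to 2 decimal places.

Take the expectation over Bidder 2's valuation, weighting each type's action by its prior probability.
E[bid 15] = 3/8·(-3) + 5/8·7 = (-9/8) + 35/8 = 13/4

3.25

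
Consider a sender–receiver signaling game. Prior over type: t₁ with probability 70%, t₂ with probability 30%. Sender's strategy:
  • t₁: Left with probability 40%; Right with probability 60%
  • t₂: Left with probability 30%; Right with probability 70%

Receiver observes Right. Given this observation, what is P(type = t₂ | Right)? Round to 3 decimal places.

0.333

Apply Bayes' rule using the sender's strategy as the likelihood.
P(Right) = 0.7·0.6 + 0.3·0.7 = 0.63
P(t₂ | Right) = (0.3·0.7) / 0.63 = 0.21 / 0.63 = 0.333333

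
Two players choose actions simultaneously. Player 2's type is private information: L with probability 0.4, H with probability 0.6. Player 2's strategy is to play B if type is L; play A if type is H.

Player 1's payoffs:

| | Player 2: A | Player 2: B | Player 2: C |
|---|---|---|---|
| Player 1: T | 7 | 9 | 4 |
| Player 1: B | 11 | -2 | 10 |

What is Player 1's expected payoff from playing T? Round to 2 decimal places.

7.80

Take the expectation over Player 2's type, weighting each type's action by its prior probability.
E[T] = 0.4·9 + 0.6·7 = 3.6 + 4.2 = 7.8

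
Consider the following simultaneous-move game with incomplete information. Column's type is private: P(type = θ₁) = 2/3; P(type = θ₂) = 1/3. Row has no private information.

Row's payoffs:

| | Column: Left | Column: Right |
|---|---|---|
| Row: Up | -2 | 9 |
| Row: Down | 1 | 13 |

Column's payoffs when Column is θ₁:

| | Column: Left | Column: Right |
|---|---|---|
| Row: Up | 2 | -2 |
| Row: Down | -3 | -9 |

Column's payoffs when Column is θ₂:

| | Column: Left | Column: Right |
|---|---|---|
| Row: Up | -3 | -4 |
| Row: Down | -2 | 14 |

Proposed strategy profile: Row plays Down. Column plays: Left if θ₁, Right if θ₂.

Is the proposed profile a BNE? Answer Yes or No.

Yes

Row plays Down: E[Down] = 2/3·(1) + 1/3·(13) = 5; E[Up] = 5/3. Best-responding. ✓
Column (type θ₁), facing Down: Left gives -3, Right gives -9. Proposed Left is best. ✓
Column (type θ₂), facing Down: Left gives -2, Right gives 14. Proposed Right is best. ✓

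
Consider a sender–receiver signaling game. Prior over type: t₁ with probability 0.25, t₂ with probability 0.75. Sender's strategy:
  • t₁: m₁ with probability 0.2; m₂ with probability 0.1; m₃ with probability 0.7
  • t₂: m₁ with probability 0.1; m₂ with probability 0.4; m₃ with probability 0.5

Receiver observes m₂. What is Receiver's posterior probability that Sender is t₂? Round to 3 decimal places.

Apply Bayes' rule using the sender's strategy as the likelihood.
P(m₂) = 0.25·0.1 + 0.75·0.4 = 0.325
P(t₂ | m₂) = (0.75·0.4) / 0.325 = 0.3 / 0.325 = 0.923077

0.923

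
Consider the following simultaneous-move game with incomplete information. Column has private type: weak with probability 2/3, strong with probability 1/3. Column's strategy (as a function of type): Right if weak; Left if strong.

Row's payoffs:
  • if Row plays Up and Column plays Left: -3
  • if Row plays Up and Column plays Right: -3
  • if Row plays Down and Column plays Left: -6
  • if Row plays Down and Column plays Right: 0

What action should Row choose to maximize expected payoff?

Down

E[Up] = 2/3·(-3) + 1/3·(-3) = -3
E[Down] = 2/3·(0) + 1/3·(-6) = -2
Best response: Down (-2 is the largest).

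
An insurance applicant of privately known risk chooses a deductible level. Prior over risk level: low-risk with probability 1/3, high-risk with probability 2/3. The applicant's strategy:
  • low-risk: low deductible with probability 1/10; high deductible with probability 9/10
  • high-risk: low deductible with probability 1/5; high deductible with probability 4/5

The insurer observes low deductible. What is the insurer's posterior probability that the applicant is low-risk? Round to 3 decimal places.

Apply Bayes' rule using the sender's strategy as the likelihood.
P(low deductible) = (1/3)·(1/10) + (2/3)·(1/5) = 1/6
P(low-risk | low deductible) = ((1/3)·(1/10)) / (1/6) = (1/30) / (1/6) = 1/5

0.200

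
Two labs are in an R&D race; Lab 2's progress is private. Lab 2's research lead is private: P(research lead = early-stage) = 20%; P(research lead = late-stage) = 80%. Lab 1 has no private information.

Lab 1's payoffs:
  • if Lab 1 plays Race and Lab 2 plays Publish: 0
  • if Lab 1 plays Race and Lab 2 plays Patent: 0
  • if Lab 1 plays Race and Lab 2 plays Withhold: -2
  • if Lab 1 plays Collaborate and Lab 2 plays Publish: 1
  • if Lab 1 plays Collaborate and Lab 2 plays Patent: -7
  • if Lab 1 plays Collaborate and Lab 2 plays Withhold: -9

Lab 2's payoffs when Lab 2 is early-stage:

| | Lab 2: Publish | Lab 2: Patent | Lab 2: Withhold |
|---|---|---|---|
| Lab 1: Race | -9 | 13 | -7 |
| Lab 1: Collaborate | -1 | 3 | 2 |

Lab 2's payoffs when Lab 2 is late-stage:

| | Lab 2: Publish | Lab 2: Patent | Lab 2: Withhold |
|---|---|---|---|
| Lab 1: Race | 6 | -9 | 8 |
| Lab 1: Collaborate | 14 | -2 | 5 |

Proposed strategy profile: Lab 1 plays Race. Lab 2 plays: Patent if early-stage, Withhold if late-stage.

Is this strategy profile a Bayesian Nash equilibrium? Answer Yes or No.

Yes

A profile is a BNE iff every type of every player is best-responding given beliefs about the other side.
Lab 1 plays Race: E[Race] = 0.2·(0) + 0.8·(-2) = -1.6; E[Collaborate] = -8.6. Best-responding. ✓
Lab 2 (research lead early-stage), facing Race: Publish gives -9, Patent gives 13, Withhold gives -7. Proposed Patent is best. ✓
Lab 2 (research lead late-stage), facing Race: Publish gives 6, Patent gives -9, Withhold gives 8. Proposed Withhold is best. ✓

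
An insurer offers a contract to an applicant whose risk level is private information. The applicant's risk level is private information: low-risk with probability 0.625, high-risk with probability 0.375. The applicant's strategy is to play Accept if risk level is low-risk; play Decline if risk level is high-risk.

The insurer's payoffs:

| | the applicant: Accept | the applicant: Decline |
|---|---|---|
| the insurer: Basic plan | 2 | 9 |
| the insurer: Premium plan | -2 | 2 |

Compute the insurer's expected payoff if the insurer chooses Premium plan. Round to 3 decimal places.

Take the expectation over the applicant's risk level, weighting each type's action by its prior probability.
E[Premium plan] = 0.625·(-2) + 0.375·2 = (-1.25) + 0.75 = -0.5

-0.500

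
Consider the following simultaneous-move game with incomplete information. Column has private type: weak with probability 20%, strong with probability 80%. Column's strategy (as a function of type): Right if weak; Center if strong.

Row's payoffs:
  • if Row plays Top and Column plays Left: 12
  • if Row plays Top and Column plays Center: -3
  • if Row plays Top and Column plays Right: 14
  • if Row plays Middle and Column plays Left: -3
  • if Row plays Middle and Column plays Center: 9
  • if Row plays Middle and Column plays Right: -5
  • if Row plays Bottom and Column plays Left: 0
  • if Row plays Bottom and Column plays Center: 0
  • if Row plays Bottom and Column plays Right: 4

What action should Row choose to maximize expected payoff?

Middle

E[Top] = 0.2·(14) + 0.8·(-3) = 0.4
E[Middle] = 0.2·(-5) + 0.8·(9) = 6.2
E[Bottom] = 0.2·(4) + 0.8·(0) = 0.8
Best response: Middle (6.2 is the largest).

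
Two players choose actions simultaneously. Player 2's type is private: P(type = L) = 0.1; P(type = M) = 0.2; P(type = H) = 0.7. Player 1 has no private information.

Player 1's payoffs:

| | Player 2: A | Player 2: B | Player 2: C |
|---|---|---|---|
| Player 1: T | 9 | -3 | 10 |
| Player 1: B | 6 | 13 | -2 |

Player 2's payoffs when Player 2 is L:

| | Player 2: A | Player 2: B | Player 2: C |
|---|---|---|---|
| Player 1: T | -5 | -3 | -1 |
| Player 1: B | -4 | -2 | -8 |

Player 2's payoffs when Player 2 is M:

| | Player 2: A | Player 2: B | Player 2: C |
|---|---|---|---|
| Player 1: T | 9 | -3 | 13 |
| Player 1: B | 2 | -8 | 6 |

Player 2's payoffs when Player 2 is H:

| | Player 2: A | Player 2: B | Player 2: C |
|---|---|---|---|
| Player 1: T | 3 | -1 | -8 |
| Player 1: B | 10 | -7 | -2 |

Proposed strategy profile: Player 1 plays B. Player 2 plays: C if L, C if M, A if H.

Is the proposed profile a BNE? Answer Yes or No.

Player 1 plays B: E[B] = 0.1·(-2) + 0.2·(-2) + 0.7·(6) = 3.6; E[T] = 9.3. Not best-responding. ✗
Player 2 (type L), facing B: A gives -4, B gives -2, C gives -8. Proposed C is not best — profitable deviation exists. ✗
Player 2 (type M), facing B: A gives 2, B gives -8, C gives 6. Proposed C is best. ✓
Player 2 (type H), facing B: A gives 10, B gives -7, C gives -2. Proposed A is best. ✓

No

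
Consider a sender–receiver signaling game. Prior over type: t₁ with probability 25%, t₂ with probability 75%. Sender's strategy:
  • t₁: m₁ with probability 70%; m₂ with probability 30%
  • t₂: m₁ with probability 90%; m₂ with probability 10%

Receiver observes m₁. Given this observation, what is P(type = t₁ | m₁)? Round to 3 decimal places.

0.206

P(m₁) = 0.25·0.7 + 0.75·0.9 = 0.85
P(t₁ | m₁) = (0.25·0.7) / 0.85 = 0.175 / 0.85 = 0.205882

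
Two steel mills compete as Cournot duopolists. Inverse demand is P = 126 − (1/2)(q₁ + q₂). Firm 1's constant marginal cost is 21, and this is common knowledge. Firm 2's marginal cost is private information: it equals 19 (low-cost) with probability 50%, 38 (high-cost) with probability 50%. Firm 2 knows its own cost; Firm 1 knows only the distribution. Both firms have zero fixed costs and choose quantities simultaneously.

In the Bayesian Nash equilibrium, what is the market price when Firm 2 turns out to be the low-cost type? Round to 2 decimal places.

53.75

Type-c best response for Firm 2: q₂(c) = (126 − c) − q₁/2.
Firm 1 maximizes expected profit; its first-order condition is 126 − q₁ − (1/2)E[q₂] − 21 = 0.
Substituting E[q₂] and solving: E[c₂] = 28.5, so q₁ = (126 − 2·21 + 28.5)/(3/2) = 75.
q₂(low-cost) = 69.5, so P = 126 − (1/2)·(75 + 69.5) = 53.75.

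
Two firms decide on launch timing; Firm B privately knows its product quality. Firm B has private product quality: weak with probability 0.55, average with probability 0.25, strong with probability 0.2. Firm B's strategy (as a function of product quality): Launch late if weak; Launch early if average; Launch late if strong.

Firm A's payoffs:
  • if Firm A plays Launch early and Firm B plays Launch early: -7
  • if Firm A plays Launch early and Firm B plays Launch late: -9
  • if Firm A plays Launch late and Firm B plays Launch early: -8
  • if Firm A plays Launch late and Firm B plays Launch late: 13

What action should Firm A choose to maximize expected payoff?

Launch late

E[Launch early] = 0.55·(-9) + 0.25·(-7) + 0.2·(-9) = -8.5
E[Launch late] = 0.55·(13) + 0.25·(-8) + 0.2·(13) = 7.75
Best response: Launch late (7.75 is the largest).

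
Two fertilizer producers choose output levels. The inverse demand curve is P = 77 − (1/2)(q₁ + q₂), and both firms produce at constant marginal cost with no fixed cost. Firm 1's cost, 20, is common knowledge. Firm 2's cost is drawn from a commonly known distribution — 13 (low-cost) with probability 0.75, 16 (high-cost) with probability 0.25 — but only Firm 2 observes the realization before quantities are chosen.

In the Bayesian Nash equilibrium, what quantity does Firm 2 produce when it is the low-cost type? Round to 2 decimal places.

47.08

Type-c best response for Firm 2: q₂(c) = (77 − c) − q₁/2.
Firm 1 maximizes expected profit; its first-order condition is 77 − q₁ − (1/2)E[q₂] − 20 = 0.
Substituting E[q₂] and solving: E[c₂] = 13.75, so q₁ = (77 − 2·20 + 13.75)/(3/2) = 33.8333.
q₂(low-cost) = (77 − 13 − (1/2)·33.8333) = 47.0833.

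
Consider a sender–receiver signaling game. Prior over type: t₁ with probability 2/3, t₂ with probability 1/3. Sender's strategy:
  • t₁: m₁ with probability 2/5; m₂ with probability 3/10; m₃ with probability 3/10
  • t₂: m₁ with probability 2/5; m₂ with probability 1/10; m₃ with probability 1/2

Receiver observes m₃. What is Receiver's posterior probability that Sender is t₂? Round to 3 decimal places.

0.455

P(m₃) = (2/3)·(3/10) + (1/3)·(1/2) = 11/30
P(t₂ | m₃) = ((1/3)·(1/2)) / (11/30) = (1/6) / (11/30) = 5/11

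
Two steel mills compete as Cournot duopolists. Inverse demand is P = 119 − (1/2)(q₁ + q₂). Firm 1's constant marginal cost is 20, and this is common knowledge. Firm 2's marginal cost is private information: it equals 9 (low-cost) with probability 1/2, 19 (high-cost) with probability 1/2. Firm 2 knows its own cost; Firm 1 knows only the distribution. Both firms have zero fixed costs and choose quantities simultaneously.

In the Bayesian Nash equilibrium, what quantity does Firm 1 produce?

62

Firm 2 with cost c maximizes (119 − (1/2)(q₁+q₂) − c)·q₂, giving q₂(c) = (119 − c − (1/2)q₁).
E[c₂] = 1/2·9 + 1/2·19 = 14
Firm 1's FOC against E[q₂] yields q₁ = (119 − 2·20 + E[c₂])/(3/2) = (119 − 40 + 14)/(3/2) = 62.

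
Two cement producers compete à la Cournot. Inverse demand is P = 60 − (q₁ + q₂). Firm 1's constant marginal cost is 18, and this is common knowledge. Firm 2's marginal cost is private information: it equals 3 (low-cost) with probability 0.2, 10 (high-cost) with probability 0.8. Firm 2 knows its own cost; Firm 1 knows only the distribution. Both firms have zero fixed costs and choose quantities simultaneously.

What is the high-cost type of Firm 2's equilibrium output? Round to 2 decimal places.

19.57

Type-c best response for Firm 2: q₂(c) = (60 − c)/2 − q₁/2.
Firm 1 maximizes expected profit; its first-order condition is 60 − 2q₁ − E[q₂] − 18 = 0.
Substituting E[q₂] and solving: E[c₂] = 8.6, so q₁ = (60 − 2·18 + 8.6)/3 = 10.8667.
q₂(high-cost) = (60 − 10 − 10.8667)/2 = 19.5667.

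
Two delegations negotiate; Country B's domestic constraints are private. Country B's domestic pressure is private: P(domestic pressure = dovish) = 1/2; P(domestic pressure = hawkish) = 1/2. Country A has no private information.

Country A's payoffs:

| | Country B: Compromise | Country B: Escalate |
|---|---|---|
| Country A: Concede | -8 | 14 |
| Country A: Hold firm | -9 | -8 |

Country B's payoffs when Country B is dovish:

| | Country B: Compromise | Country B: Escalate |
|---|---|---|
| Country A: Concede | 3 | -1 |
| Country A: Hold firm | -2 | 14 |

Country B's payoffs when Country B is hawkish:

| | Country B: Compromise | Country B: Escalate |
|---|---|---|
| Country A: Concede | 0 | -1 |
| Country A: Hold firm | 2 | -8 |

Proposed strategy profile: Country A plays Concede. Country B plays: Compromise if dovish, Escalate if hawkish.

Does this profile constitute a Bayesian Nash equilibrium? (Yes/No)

Country A plays Concede: E[Concede] = 1/2·(-8) + 1/2·(14) = 3; E[Hold firm] = -17/2. Best-responding. ✓
Country B (domestic pressure dovish), facing Concede: Compromise gives 3, Escalate gives -1. Proposed Compromise is best. ✓
Country B (domestic pressure hawkish), facing Concede: Compromise gives 0, Escalate gives -1. Proposed Escalate is not best — profitable deviation exists. ✗

No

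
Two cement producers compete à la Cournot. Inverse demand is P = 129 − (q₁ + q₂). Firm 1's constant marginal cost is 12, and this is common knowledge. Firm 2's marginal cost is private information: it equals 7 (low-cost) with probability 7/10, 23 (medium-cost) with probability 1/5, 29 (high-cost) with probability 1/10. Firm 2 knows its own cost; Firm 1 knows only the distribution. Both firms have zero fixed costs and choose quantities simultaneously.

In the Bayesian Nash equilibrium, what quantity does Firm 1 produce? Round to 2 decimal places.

39.13

Each type of Firm 2 best-responds to q₁; Firm 1 best-responds to the expected q₂ over Firm 2's types.
Firm 2 with cost c maximizes (129 − (q₁+q₂) − c)·q₂, giving q₂(c) = (129 − c − q₁)/2.
E[c₂] = 7/10·7 + 1/5·23 + 1/10·29 = 12.4
Firm 1's FOC against E[q₂] yields q₁ = (129 − 2·12 + E[c₂])/3 = (129 − 24 + 12.4)/3 = 39.1333.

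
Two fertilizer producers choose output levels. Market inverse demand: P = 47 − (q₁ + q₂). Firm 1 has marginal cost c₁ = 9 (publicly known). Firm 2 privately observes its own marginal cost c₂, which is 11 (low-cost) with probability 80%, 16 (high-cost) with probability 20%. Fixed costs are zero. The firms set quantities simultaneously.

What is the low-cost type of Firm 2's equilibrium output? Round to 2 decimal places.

11.17

Each type of Firm 2 best-responds to q₁; Firm 1 best-responds to the expected q₂ over Firm 2's types.
Firm 2 with cost c maximizes (47 − (q₁+q₂) − c)·q₂, giving q₂(c) = (47 − c − q₁)/2.
E[c₂] = 0.8·11 + 0.2·16 = 12
Firm 1's FOC against E[q₂] yields q₁ = (47 − 2·9 + E[c₂])/3 = (47 − 18 + 12)/3 = 13.6667.
q₂(low-cost) = (47 − 11 − 13.6667)/2 = 11.1667.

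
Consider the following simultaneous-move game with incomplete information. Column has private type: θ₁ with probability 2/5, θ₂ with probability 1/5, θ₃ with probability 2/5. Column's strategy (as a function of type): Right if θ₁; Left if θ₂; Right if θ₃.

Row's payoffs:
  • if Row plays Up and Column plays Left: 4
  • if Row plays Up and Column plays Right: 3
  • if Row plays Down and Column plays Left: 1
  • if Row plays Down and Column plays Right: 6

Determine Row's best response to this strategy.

Compute Row's expected payoff for each action, taking the expectation over Column's type.
E[Up] = 2/5·(3) + 1/5·(4) + 2/5·(3) = 16/5
E[Down] = 2/5·(6) + 1/5·(1) + 2/5·(6) = 5
Best response: Down (5 is the largest).

Down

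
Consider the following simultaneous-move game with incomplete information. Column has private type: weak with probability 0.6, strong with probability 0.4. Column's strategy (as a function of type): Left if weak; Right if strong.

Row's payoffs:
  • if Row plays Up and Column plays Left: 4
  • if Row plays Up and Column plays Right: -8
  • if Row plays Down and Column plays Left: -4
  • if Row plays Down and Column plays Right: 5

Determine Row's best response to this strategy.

Down

Compute Row's expected payoff for each action, taking the expectation over Column's type.
E[Up] = 0.6·(4) + 0.4·(-8) = -0.8
E[Down] = 0.6·(-4) + 0.4·(5) = -0.4
Best response: Down (-0.4 is the largest).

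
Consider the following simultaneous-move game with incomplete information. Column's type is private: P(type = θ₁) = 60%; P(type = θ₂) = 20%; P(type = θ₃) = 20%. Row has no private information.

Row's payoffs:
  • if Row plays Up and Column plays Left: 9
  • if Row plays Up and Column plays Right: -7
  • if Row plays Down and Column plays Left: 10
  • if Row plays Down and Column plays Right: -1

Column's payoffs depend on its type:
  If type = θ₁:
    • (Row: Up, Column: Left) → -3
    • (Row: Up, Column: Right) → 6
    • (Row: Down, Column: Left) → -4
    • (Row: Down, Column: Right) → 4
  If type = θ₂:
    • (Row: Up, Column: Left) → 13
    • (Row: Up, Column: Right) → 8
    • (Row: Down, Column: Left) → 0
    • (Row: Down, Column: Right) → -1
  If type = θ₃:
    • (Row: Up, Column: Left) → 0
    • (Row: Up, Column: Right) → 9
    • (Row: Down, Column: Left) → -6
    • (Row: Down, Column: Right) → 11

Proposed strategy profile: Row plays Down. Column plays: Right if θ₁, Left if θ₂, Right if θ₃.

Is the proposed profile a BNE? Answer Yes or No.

Yes

A profile is a BNE iff every type of every player is best-responding given beliefs about the other side.
Row plays Down: E[Down] = 0.6·(-1) + 0.2·(10) + 0.2·(-1) = 1.2; E[Up] = -3.8. Best-responding. ✓
Column (type θ₁), facing Down: Left gives -4, Right gives 4. Proposed Right is best. ✓
Column (type θ₂), facing Down: Left gives 0, Right gives -1. Proposed Left is best. ✓
Column (type θ₃), facing Down: Left gives -6, Right gives 11. Proposed Right is best. ✓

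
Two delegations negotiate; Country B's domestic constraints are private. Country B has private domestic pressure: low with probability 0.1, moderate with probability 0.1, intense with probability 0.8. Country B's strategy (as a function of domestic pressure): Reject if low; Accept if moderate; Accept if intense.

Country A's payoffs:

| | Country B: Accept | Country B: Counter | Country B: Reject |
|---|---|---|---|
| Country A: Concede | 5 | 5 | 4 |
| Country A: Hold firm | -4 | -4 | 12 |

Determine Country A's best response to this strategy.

E[Concede] = 0.1·(4) + 0.1·(5) + 0.8·(5) = 4.9
E[Hold firm] = 0.1·(12) + 0.1·(-4) + 0.8·(-4) = -2.4
Best response: Concede (4.9 is the largest).

Concede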